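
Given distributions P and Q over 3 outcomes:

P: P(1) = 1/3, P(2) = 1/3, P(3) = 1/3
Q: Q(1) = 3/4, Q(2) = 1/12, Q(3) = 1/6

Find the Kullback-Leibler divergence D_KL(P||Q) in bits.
0.6100 bits

D_KL(P||Q) = Σ P(x) log₂(P(x)/Q(x))

Computing term by term:
  P(1)·log₂(P(1)/Q(1)) = (1/3)·log₂((1/3)/(3/4)) = -0.38998
  P(2)·log₂(P(2)/Q(2)) = (1/3)·log₂((1/3)/(1/12)) = 0.66667
  P(3)·log₂(P(3)/Q(3)) = (1/3)·log₂((1/3)/(1/6)) = 0.33333

D_KL(P||Q) = -0.38998 + 0.66667 + 0.33333 = 0.61002 ≈ 0.6100 bits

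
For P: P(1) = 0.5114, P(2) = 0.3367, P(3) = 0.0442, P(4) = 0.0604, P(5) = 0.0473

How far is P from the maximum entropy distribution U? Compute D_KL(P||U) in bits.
0.6467 bits

U(i) = 1/5 for all i

D_KL(P||U) = Σ P(x) log₂(P(x) / (1/5))
           = Σ P(x) log₂(P(x)) + log₂(5)
           = log₂(5) - H(P)

H(P) = -Σ P(x) log₂(P(x)):
  -P(1)·log₂(P(1)) = -(0.5114)·log₂(0.5114) = 0.49477
  -P(2)·log₂(P(2)) = -(0.3367)·log₂(0.3367) = 0.52878
  -P(3)·log₂(P(3)) = -(0.0442)·log₂(0.0442) = 0.19889
  -P(4)·log₂(P(4)) = -(0.0604)·log₂(0.0604) = 0.24458
  -P(5)·log₂(P(5)) = -(0.0473)·log₂(0.0473) = 0.20822
H(P) = 0.49477 + 0.52878 + 0.19889 + 0.24458 + 0.20822 = 1.67524 bits

log₂(5) = 2.32193 bits

D_KL(P||U) = 2.32193 - 1.67524 = 0.64669 ≈ 0.6467 bits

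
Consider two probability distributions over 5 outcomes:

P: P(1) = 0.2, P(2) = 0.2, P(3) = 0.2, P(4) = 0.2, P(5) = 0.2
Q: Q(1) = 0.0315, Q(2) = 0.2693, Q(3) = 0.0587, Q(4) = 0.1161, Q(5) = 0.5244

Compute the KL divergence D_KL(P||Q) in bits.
0.6800 bits

D_KL(P||Q) = Σ P(x) log₂(P(x)/Q(x))

Computing term by term:
  P(1)·log₂(P(1)/Q(1)) = 0.2·log₂(0.2/0.0315) = 0.53332
  P(2)·log₂(P(2)/Q(2)) = 0.2·log₂(0.2/0.2693) = -0.08584
  P(3)·log₂(P(3)/Q(3)) = 0.2·log₂(0.2/0.0587) = 0.35371
  P(4)·log₂(P(4)/Q(4)) = 0.2·log₂(0.2/0.1161) = 0.15693
  P(5)·log₂(P(5)/Q(5)) = 0.2·log₂(0.2/0.5244) = -0.27813

D_KL(P||Q) = 0.53332 - 0.08584 + 0.35371 + 0.15693 - 0.27813 = 0.67999 ≈ 0.6800 bits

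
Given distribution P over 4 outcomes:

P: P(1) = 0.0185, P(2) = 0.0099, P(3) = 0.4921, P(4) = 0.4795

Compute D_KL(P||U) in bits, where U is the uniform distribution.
0.8157 bits

U(i) = 1/4 for all i

D_KL(P||U) = Σ P(x) log₂(P(x) / (1/4))
           = Σ P(x) log₂(P(x)) + log₂(4)
           = log₂(4) - H(P)

H(P) = -Σ P(x) log₂(P(x)):
  -P(1)·log₂(P(1)) = -(0.0185)·log₂(0.0185) = 0.10649
  -P(2)·log₂(P(2)) = -(0.0099)·log₂(0.0099) = 0.06592
  -P(3)·log₂(P(3)) = -(0.4921)·log₂(0.4921) = 0.50341
  -P(4)·log₂(P(4)) = -(0.4795)·log₂(0.4795) = 0.50846
H(P) = 0.10649 + 0.06592 + 0.50341 + 0.50846 = 1.18428 bits

log₂(4) = 2.00000 bits

D_KL(P||U) = 2.00000 - 1.18428 = 0.81572 ≈ 0.8157 bits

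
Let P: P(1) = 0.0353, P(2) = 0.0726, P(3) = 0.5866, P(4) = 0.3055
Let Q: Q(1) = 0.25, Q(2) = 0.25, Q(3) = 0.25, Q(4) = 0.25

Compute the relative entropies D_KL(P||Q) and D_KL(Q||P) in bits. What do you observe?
D_KL(P||Q) = 0.5809 bits, D_KL(Q||P) = 0.7721 bits. The two directions give different values (D_KL(Q||P) exceeds D_KL(P||Q) by 0.1912 bits): KL divergence is asymmetric.

D_KL(P||Q) = Σ P(x) log₂(P(x)/Q(x))

Computing term by term:
  P(1)·log₂(P(1)/Q(1)) = 0.0353·log₂(0.0353/0.25) = -0.09969
  P(2)·log₂(P(2)/Q(2)) = 0.0726·log₂(0.0726/0.25) = -0.12951
  P(3)·log₂(P(3)/Q(3)) = 0.5866·log₂(0.5866/0.25) = 0.72178
  P(4)·log₂(P(4)/Q(4)) = 0.3055·log₂(0.3055/0.25) = 0.08836

D_KL(P||Q) = -0.09969 - 0.12951 + 0.72178 + 0.08836 = 0.58094 ≈ 0.5809 bits

D_KL(Q||P) = Σ Q(x) log₂(Q(x)/P(x))

Computing term by term:
  Q(1)·log₂(Q(1)/P(1)) = 0.25·log₂(0.25/0.0353) = 0.70605
  Q(2)·log₂(Q(2)/P(2)) = 0.25·log₂(0.25/0.0726) = 0.44597
  Q(3)·log₂(Q(3)/P(3)) = 0.25·log₂(0.25/0.5866) = -0.30761
  Q(4)·log₂(Q(4)/P(4)) = 0.25·log₂(0.25/0.3055) = -0.07231

D_KL(Q||P) = 0.70605 + 0.44597 - 0.30761 - 0.07231 = 0.77210 ≈ 0.7721 bits

These are NOT equal (difference: 0.1912 bits). KL divergence is asymmetric: D_KL(P||Q) ≠ D_KL(Q||P) in general.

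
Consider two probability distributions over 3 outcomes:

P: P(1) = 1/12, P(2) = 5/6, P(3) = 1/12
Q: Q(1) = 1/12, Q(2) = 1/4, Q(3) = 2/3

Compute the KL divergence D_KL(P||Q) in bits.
1.1975 bits

D_KL(P||Q) = Σ P(x) log₂(P(x)/Q(x))

Computing term by term:
  P(1)·log₂(P(1)/Q(1)) = (1/12)·log₂((1/12)/(1/12)) = 0.00000
  P(2)·log₂(P(2)/Q(2)) = (5/6)·log₂((5/6)/(1/4)) = 1.44747
  P(3)·log₂(P(3)/Q(3)) = (1/12)·log₂((1/12)/(2/3)) = -0.25000

D_KL(P||Q) = 0.00000 + 1.44747 - 0.25000 = 1.19747 ≈ 1.1975 bits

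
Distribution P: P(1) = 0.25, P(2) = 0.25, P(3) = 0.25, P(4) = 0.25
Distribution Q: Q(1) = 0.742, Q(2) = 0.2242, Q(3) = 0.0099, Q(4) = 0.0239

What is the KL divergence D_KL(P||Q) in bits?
1.6582 bits

D_KL(P||Q) = Σ P(x) log₂(P(x)/Q(x))

Computing term by term:
  P(1)·log₂(P(1)/Q(1)) = 0.25·log₂(0.25/0.742) = -0.39237
  P(2)·log₂(P(2)/Q(2)) = 0.25·log₂(0.25/0.2242) = 0.03929
  P(3)·log₂(P(3)/Q(3)) = 0.25·log₂(0.25/0.0099) = 1.16459
  P(4)·log₂(P(4)/Q(4)) = 0.25·log₂(0.25/0.0239) = 0.84671

D_KL(P||Q) = -0.39237 + 0.03929 + 1.16459 + 0.84671 = 1.65822 ≈ 1.6582 bits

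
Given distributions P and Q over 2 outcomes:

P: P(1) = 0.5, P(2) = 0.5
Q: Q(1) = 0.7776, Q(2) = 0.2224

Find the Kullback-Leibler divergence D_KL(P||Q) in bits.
0.2658 bits

D_KL(P||Q) = Σ P(x) log₂(P(x)/Q(x))

Computing term by term:
  P(1)·log₂(P(1)/Q(1)) = 0.5·log₂(0.5/0.7776) = -0.31855
  P(2)·log₂(P(2)/Q(2)) = 0.5·log₂(0.5/0.2224) = 0.58439

D_KL(P||Q) = -0.31855 + 0.58439 = 0.26584 ≈ 0.2658 bits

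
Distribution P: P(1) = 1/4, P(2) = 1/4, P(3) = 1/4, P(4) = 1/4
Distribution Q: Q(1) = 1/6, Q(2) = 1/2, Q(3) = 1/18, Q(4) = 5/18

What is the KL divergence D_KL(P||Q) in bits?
0.4007 bits

D_KL(P||Q) = Σ P(x) log₂(P(x)/Q(x))

Computing term by term:
  P(1)·log₂(P(1)/Q(1)) = (1/4)·log₂((1/4)/(1/6)) = 0.14624
  P(2)·log₂(P(2)/Q(2)) = (1/4)·log₂((1/4)/(1/2)) = -0.25000
  P(3)·log₂(P(3)/Q(3)) = (1/4)·log₂((1/4)/(1/18)) = 0.54248
  P(4)·log₂(P(4)/Q(4)) = (1/4)·log₂((1/4)/(5/18)) = -0.03800

D_KL(P||Q) = 0.14624 - 0.25000 + 0.54248 - 0.03800 = 0.40072 ≈ 0.4007 bits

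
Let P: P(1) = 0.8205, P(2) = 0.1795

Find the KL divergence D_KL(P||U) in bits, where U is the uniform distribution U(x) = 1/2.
0.3210 bits

U(i) = 1/2 for all i

D_KL(P||U) = Σ P(x) log₂(P(x) / (1/2))
           = Σ P(x) log₂(P(x)) + log₂(2)
           = log₂(2) - H(P)

H(P) = -Σ P(x) log₂(P(x)):
  -P(1)·log₂(P(1)) = -(0.8205)·log₂(0.8205) = 0.23419
  -P(2)·log₂(P(2)) = -(0.1795)·log₂(0.1795) = 0.44479
H(P) = 0.23419 + 0.44479 = 0.67898 bits

log₂(2) = 1.00000 bits

D_KL(P||U) = 1.00000 - 0.67898 = 0.32102 ≈ 0.3210 bits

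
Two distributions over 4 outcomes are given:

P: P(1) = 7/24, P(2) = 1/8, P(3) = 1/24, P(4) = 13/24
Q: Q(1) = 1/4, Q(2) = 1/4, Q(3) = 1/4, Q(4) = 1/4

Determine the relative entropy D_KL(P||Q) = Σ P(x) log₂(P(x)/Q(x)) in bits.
0.4364 bits

D_KL(P||Q) = Σ P(x) log₂(P(x)/Q(x))

Computing term by term:
  P(1)·log₂(P(1)/Q(1)) = (7/24)·log₂((7/24)/(1/4)) = 0.06486
  P(2)·log₂(P(2)/Q(2)) = (1/8)·log₂((1/8)/(1/4)) = -0.12500
  P(3)·log₂(P(3)/Q(3)) = (1/24)·log₂((1/24)/(1/4)) = -0.10771
  P(4)·log₂(P(4)/Q(4)) = (13/24)·log₂((13/24)/(1/4)) = 0.60422

D_KL(P||Q) = 0.06486 - 0.12500 - 0.10771 + 0.60422 = 0.43637 ≈ 0.4364 bits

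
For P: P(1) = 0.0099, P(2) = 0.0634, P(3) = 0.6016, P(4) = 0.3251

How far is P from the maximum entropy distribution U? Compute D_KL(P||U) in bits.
0.7137 bits

U(i) = 1/4 for all i

D_KL(P||U) = Σ P(x) log₂(P(x) / (1/4))
           = Σ P(x) log₂(P(x)) + log₂(4)
           = log₂(4) - H(P)

H(P) = -Σ P(x) log₂(P(x)):
  -P(1)·log₂(P(1)) = -(0.0099)·log₂(0.0099) = 0.06592
  -P(2)·log₂(P(2)) = -(0.0634)·log₂(0.0634) = 0.25229
  -P(3)·log₂(P(3)) = -(0.6016)·log₂(0.6016) = 0.44105
  -P(4)·log₂(P(4)) = -(0.3251)·log₂(0.3251) = 0.52700
H(P) = 0.06592 + 0.25229 + 0.44105 + 0.52700 = 1.28626 bits

log₂(4) = 2.00000 bits

D_KL(P||U) = 2.00000 - 1.28626 = 0.71374 ≈ 0.7137 bits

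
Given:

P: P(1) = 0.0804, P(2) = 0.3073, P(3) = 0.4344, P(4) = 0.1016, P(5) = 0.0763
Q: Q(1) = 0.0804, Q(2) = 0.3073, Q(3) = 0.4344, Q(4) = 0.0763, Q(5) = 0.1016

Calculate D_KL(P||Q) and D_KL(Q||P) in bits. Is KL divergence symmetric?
D_KL(P||Q) = 0.0105 bits, D_KL(Q||P) = 0.0105 bits. The two values coincide for this particular pair, but no — KL divergence is not symmetric in general.

D_KL(P||Q) = Σ P(x) log₂(P(x)/Q(x))

Computing term by term:
  P(1)·log₂(P(1)/Q(1)) = 0.0804·log₂(0.0804/0.0804) = 0.00000
  P(2)·log₂(P(2)/Q(2)) = 0.3073·log₂(0.3073/0.3073) = 0.00000
  P(3)·log₂(P(3)/Q(3)) = 0.4344·log₂(0.4344/0.4344) = 0.00000
  P(4)·log₂(P(4)/Q(4)) = 0.1016·log₂(0.1016/0.0763) = 0.04198
  P(5)·log₂(P(5)/Q(5)) = 0.0763·log₂(0.0763/0.1016) = -0.03152

D_KL(P||Q) = 0.00000 + 0.00000 + 0.00000 + 0.04198 - 0.03152 = 0.01046 ≈ 0.0105 bits

D_KL(Q||P) = Σ Q(x) log₂(Q(x)/P(x))

Computing term by term:
  Q(1)·log₂(Q(1)/P(1)) = 0.0804·log₂(0.0804/0.0804) = 0.00000
  Q(2)·log₂(Q(2)/P(2)) = 0.3073·log₂(0.3073/0.3073) = 0.00000
  Q(3)·log₂(Q(3)/P(3)) = 0.4344·log₂(0.4344/0.4344) = 0.00000
  Q(4)·log₂(Q(4)/P(4)) = 0.0763·log₂(0.0763/0.1016) = -0.03152
  Q(5)·log₂(Q(5)/P(5)) = 0.1016·log₂(0.1016/0.0763) = 0.04198

D_KL(Q||P) = 0.00000 + 0.00000 + 0.00000 - 0.03152 + 0.04198 = 0.01046 ≈ 0.0105 bits

These ARE equal here. Q is P with outcomes relabeled (Q(4) = P(5), Q(5) = P(4)) by a relabeling that is its own inverse, so the two sums contain exactly the same terms in a different order. This is a special case — KL divergence is not symmetric in general: D_KL(P||Q) ≠ D_KL(Q||P) for most P, Q.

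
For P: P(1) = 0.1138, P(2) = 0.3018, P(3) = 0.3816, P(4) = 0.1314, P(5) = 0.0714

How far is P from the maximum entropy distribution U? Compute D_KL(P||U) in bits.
0.2565 bits

U(i) = 1/5 for all i

D_KL(P||U) = Σ P(x) log₂(P(x) / (1/5))
           = Σ P(x) log₂(P(x)) + log₂(5)
           = log₂(5) - H(P)

H(P) = -Σ P(x) log₂(P(x)):
  -P(1)·log₂(P(1)) = -(0.1138)·log₂(0.1138) = 0.35681
  -P(2)·log₂(P(2)) = -(0.3018)·log₂(0.3018) = 0.52161
  -P(3)·log₂(P(3)) = -(0.3816)·log₂(0.3816) = 0.53037
  -P(4)·log₂(P(4)) = -(0.1314)·log₂(0.1314) = 0.38473
  -P(5)·log₂(P(5)) = -(0.0714)·log₂(0.0714) = 0.27189
H(P) = 0.35681 + 0.52161 + 0.53037 + 0.38473 + 0.27189 = 2.06541 bits

log₂(5) = 2.32193 bits

D_KL(P||U) = 2.32193 - 2.06541 = 0.25652 ≈ 0.2565 bits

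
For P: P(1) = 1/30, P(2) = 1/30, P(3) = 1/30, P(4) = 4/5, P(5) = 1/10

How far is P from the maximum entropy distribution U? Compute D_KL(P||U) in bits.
1.2415 bits

U(i) = 1/5 for all i

D_KL(P||U) = Σ P(x) log₂(P(x) / (1/5))
           = Σ P(x) log₂(P(x)) + log₂(5)
           = log₂(5) - H(P)

H(P) = -Σ P(x) log₂(P(x)):
  -P(1)·log₂(P(1)) = -(1/30)·log₂(1/30) = 0.16356
  -P(2)·log₂(P(2)) = -(1/30)·log₂(1/30) = 0.16356
  -P(3)·log₂(P(3)) = -(1/30)·log₂(1/30) = 0.16356
  -P(4)·log₂(P(4)) = -(4/5)·log₂(4/5) = 0.25754
  -P(5)·log₂(P(5)) = -(1/10)·log₂(1/10) = 0.33219
H(P) = 0.16356 + 0.16356 + 0.16356 + 0.25754 + 0.33219 = 1.08041 bits

log₂(5) = 2.32193 bits

D_KL(P||U) = 2.32193 - 1.08041 = 1.24152 ≈ 1.2415 bits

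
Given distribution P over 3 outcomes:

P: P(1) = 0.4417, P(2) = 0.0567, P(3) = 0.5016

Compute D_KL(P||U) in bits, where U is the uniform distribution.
0.3302 bits

U(i) = 1/3 for all i

D_KL(P||U) = Σ P(x) log₂(P(x) / (1/3))
           = Σ P(x) log₂(P(x)) + log₂(3)
           = log₂(3) - H(P)

H(P) = -Σ P(x) log₂(P(x)):
  -P(1)·log₂(P(1)) = -(0.4417)·log₂(0.4417) = 0.52070
  -P(2)·log₂(P(2)) = -(0.0567)·log₂(0.0567) = 0.23477
  -P(3)·log₂(P(3)) = -(0.5016)·log₂(0.5016) = 0.49929
H(P) = 0.52070 + 0.23477 + 0.49929 = 1.25476 bits

log₂(3) = 1.58496 bits

D_KL(P||U) = 1.58496 - 1.25476 = 0.33020 ≈ 0.3302 bits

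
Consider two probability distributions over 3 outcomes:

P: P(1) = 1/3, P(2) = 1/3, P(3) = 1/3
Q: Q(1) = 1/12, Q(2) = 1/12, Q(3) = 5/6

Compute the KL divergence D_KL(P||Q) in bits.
0.8927 bits

D_KL(P||Q) = Σ P(x) log₂(P(x)/Q(x))

Computing term by term:
  P(1)·log₂(P(1)/Q(1)) = (1/3)·log₂((1/3)/(1/12)) = 0.66667
  P(2)·log₂(P(2)/Q(2)) = (1/3)·log₂((1/3)/(1/12)) = 0.66667
  P(3)·log₂(P(3)/Q(3)) = (1/3)·log₂((1/3)/(5/6)) = -0.44064

D_KL(P||Q) = 0.66667 + 0.66667 - 0.44064 = 0.89270 ≈ 0.8927 bits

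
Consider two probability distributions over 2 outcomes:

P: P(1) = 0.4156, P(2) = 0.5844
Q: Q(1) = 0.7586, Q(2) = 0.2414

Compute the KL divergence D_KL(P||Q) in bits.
0.3846 bits

D_KL(P||Q) = Σ P(x) log₂(P(x)/Q(x))

Computing term by term:
  P(1)·log₂(P(1)/Q(1)) = 0.4156·log₂(0.4156/0.7586) = -0.36080
  P(2)·log₂(P(2)/Q(2)) = 0.5844·log₂(0.5844/0.2414) = 0.74542

D_KL(P||Q) = -0.36080 + 0.74542 = 0.38462 ≈ 0.3846 bits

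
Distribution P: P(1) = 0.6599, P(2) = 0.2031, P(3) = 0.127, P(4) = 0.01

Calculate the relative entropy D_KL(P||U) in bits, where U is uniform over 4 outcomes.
0.6927 bits

U(i) = 1/4 for all i

D_KL(P||U) = Σ P(x) log₂(P(x) / (1/4))
           = Σ P(x) log₂(P(x)) + log₂(4)
           = log₂(4) - H(P)

H(P) = -Σ P(x) log₂(P(x)):
  -P(1)·log₂(P(1)) = -(0.6599)·log₂(0.6599) = 0.39573
  -P(2)·log₂(P(2)) = -(0.2031)·log₂(0.2031) = 0.46708
  -P(3)·log₂(P(3)) = -(0.127)·log₂(0.127) = 0.37809
  -P(4)·log₂(P(4)) = -(0.01)·log₂(0.01) = 0.06644
H(P) = 0.39573 + 0.46708 + 0.37809 + 0.06644 = 1.30734 bits

log₂(4) = 2.00000 bits

D_KL(P||U) = 2.00000 - 1.30734 = 0.69266 ≈ 0.6927 bits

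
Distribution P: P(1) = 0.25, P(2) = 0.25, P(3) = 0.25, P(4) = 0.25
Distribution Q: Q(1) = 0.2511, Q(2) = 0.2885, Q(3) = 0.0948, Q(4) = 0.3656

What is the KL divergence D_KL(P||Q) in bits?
0.1594 bits

D_KL(P||Q) = Σ P(x) log₂(P(x)/Q(x))

Computing term by term:
  P(1)·log₂(P(1)/Q(1)) = 0.25·log₂(0.25/0.2511) = -0.00158
  P(2)·log₂(P(2)/Q(2)) = 0.25·log₂(0.25/0.2885) = -0.05166
  P(3)·log₂(P(3)/Q(3)) = 0.25·log₂(0.25/0.0948) = 0.34974
  P(4)·log₂(P(4)/Q(4)) = 0.25·log₂(0.25/0.3656) = -0.13708

D_KL(P||Q) = -0.00158 - 0.05166 + 0.34974 - 0.13708 = 0.15942 ≈ 0.1594 bits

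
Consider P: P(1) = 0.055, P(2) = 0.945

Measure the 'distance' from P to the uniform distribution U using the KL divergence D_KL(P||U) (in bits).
0.6927 bits

U(i) = 1/2 for all i

D_KL(P||U) = Σ P(x) log₂(P(x) / (1/2))
           = Σ P(x) log₂(P(x)) + log₂(2)
           = log₂(2) - H(P)

H(P) = -Σ P(x) log₂(P(x)):
  -P(1)·log₂(P(1)) = -(0.055)·log₂(0.055) = 0.23014
  -P(2)·log₂(P(2)) = -(0.945)·log₂(0.945) = 0.07713
H(P) = 0.23014 + 0.07713 = 0.30727 bits

log₂(2) = 1.00000 bits

D_KL(P||U) = 1.00000 - 0.30727 = 0.69273 ≈ 0.6927 bits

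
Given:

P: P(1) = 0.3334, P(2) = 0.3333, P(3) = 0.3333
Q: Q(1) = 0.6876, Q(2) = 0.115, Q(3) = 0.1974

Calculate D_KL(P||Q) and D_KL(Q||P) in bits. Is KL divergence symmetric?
D_KL(P||Q) = 0.4154 bits, D_KL(Q||P) = 0.3923 bits. No, KL divergence is not symmetric.

D_KL(P||Q) = Σ P(x) log₂(P(x)/Q(x))

Computing term by term:
  P(1)·log₂(P(1)/Q(1)) = 0.3334·log₂(0.3334/0.6876) = -0.34817
  P(2)·log₂(P(2)/Q(2)) = 0.3333·log₂(0.3333/0.115) = 0.51168
  P(3)·log₂(P(3)/Q(3)) = 0.3333·log₂(0.3333/0.1974) = 0.25187

D_KL(P||Q) = -0.34817 + 0.51168 + 0.25187 = 0.41538 ≈ 0.4154 bits

D_KL(Q||P) = Σ Q(x) log₂(Q(x)/P(x))

Computing term by term:
  Q(1)·log₂(Q(1)/P(1)) = 0.6876·log₂(0.6876/0.3334) = 0.71807
  Q(2)·log₂(Q(2)/P(2)) = 0.115·log₂(0.115/0.3333) = -0.17655
  Q(3)·log₂(Q(3)/P(3)) = 0.1974·log₂(0.1974/0.3333) = -0.14918

D_KL(Q||P) = 0.71807 - 0.17655 - 0.14918 = 0.39234 ≈ 0.3923 bits

These are NOT equal (difference: 0.0231 bits). KL divergence is asymmetric: D_KL(P||Q) ≠ D_KL(Q||P) in general.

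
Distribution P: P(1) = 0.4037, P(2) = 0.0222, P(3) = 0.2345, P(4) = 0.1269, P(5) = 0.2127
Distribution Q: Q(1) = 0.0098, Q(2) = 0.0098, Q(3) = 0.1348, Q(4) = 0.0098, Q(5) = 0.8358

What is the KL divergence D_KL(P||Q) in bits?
2.4280 bits

D_KL(P||Q) = Σ P(x) log₂(P(x)/Q(x))

Computing term by term:
  P(1)·log₂(P(1)/Q(1)) = 0.4037·log₂(0.4037/0.0098) = 2.16559
  P(2)·log₂(P(2)/Q(2)) = 0.0222·log₂(0.0222/0.0098) = 0.02619
  P(3)·log₂(P(3)/Q(3)) = 0.2345·log₂(0.2345/0.1348) = 0.18731
  P(4)·log₂(P(4)/Q(4)) = 0.1269·log₂(0.1269/0.0098) = 0.46887
  P(5)·log₂(P(5)/Q(5)) = 0.2127·log₂(0.2127/0.8358) = -0.41994

D_KL(P||Q) = 2.16559 + 0.02619 + 0.18731 + 0.46887 - 0.41994 = 2.42802 ≈ 2.4280 bits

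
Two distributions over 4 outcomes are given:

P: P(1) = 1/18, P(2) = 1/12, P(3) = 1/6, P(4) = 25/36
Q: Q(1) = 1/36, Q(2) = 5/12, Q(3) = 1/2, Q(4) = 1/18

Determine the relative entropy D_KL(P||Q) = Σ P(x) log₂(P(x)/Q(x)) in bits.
2.1284 bits

D_KL(P||Q) = Σ P(x) log₂(P(x)/Q(x))

Computing term by term:
  P(1)·log₂(P(1)/Q(1)) = (1/18)·log₂((1/18)/(1/36)) = 0.05556
  P(2)·log₂(P(2)/Q(2)) = (1/12)·log₂((1/12)/(5/12)) = -0.19349
  P(3)·log₂(P(3)/Q(3)) = (1/6)·log₂((1/6)/(1/2)) = -0.26416
  P(4)·log₂(P(4)/Q(4)) = (25/36)·log₂((25/36)/(1/18)) = 2.53046

D_KL(P||Q) = 0.05556 - 0.19349 - 0.26416 + 2.53046 = 2.12837 ≈ 2.1284 bits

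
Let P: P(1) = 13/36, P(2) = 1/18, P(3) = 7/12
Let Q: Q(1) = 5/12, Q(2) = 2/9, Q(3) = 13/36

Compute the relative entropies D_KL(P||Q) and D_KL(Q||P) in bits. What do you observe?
D_KL(P||Q) = 0.2179 bits, D_KL(Q||P) = 0.2806 bits. The two directions give different values (D_KL(Q||P) exceeds D_KL(P||Q) by 0.0627 bits): KL divergence is asymmetric.

D_KL(P||Q) = Σ P(x) log₂(P(x)/Q(x))

Computing term by term:
  P(1)·log₂(P(1)/Q(1)) = (13/36)·log₂((13/36)/(5/12)) = -0.07455
  P(2)·log₂(P(2)/Q(2)) = (1/18)·log₂((1/18)/(2/9)) = -0.11111
  P(3)·log₂(P(3)/Q(3)) = (7/12)·log₂((7/12)/(13/36)) = 0.40360

D_KL(P||Q) = -0.07455 - 0.11111 + 0.40360 = 0.21794 ≈ 0.2179 bits

D_KL(Q||P) = Σ Q(x) log₂(Q(x)/P(x))

Computing term by term:
  Q(1)·log₂(Q(1)/P(1)) = (5/12)·log₂((5/12)/(13/36)) = 0.08602
  Q(2)·log₂(Q(2)/P(2)) = (2/9)·log₂((2/9)/(1/18)) = 0.44444
  Q(3)·log₂(Q(3)/P(3)) = (13/36)·log₂((13/36)/(7/12)) = -0.24984

D_KL(Q||P) = 0.08602 + 0.44444 - 0.24984 = 0.28062 ≈ 0.2806 bits

These are NOT equal (difference: 0.0627 bits). KL divergence is asymmetric: D_KL(P||Q) ≠ D_KL(Q||P) in general.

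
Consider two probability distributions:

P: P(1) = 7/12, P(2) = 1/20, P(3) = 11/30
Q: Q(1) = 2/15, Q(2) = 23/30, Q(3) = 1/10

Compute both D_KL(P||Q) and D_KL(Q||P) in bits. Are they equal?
D_KL(P||Q) = 1.7325 bits, D_KL(Q||P) = 2.5482 bits. No, they are not equal.

D_KL(P||Q) = Σ P(x) log₂(P(x)/Q(x))

Computing term by term:
  P(1)·log₂(P(1)/Q(1)) = (7/12)·log₂((7/12)/(2/15)) = 1.24208
  P(2)·log₂(P(2)/Q(2)) = (1/20)·log₂((1/20)/(23/30)) = -0.19693
  P(3)·log₂(P(3)/Q(3)) = (11/30)·log₂((11/30)/(1/10)) = 0.68731

D_KL(P||Q) = 1.24208 - 0.19693 + 0.68731 = 1.73246 ≈ 1.7325 bits

D_KL(Q||P) = Σ Q(x) log₂(Q(x)/P(x))

Computing term by term:
  Q(1)·log₂(Q(1)/P(1)) = (2/15)·log₂((2/15)/(7/12)) = -0.28390
  Q(2)·log₂(Q(2)/P(2)) = (23/30)·log₂((23/30)/(1/20)) = 3.01959
  Q(3)·log₂(Q(3)/P(3)) = (1/10)·log₂((1/10)/(11/30)) = -0.18745

D_KL(Q||P) = -0.28390 + 3.01959 - 0.18745 = 2.54824 ≈ 2.5482 bits

These are NOT equal (difference: 0.8157 bits). KL divergence is asymmetric: D_KL(P||Q) ≠ D_KL(Q||P) in general.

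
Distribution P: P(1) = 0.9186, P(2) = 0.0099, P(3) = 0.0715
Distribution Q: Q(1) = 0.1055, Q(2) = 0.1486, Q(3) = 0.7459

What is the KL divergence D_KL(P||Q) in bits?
2.5875 bits

D_KL(P||Q) = Σ P(x) log₂(P(x)/Q(x))

Computing term by term:
  P(1)·log₂(P(1)/Q(1)) = 0.9186·log₂(0.9186/0.1055) = 2.86805
  P(2)·log₂(P(2)/Q(2)) = 0.0099·log₂(0.0099/0.1486) = -0.03869
  P(3)·log₂(P(3)/Q(3)) = 0.0715·log₂(0.0715/0.7459) = -0.24188

D_KL(P||Q) = 2.86805 - 0.03869 - 0.24188 = 2.58748 ≈ 2.5875 bits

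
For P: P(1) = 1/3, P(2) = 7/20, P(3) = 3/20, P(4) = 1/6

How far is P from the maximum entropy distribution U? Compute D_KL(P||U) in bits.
0.1002 bits

U(i) = 1/4 for all i

D_KL(P||U) = Σ P(x) log₂(P(x) / (1/4))
           = Σ P(x) log₂(P(x)) + log₂(4)
           = log₂(4) - H(P)

H(P) = -Σ P(x) log₂(P(x)):
  -P(1)·log₂(P(1)) = -(1/3)·log₂(1/3) = 0.52832
  -P(2)·log₂(P(2)) = -(7/20)·log₂(7/20) = 0.53010
  -P(3)·log₂(P(3)) = -(3/20)·log₂(3/20) = 0.41054
  -P(4)·log₂(P(4)) = -(1/6)·log₂(1/6) = 0.43083
H(P) = 0.52832 + 0.53010 + 0.41054 + 0.43083 = 1.89979 bits

log₂(4) = 2.00000 bits

D_KL(P||U) = 2.00000 - 1.89979 = 0.10021 ≈ 0.1002 bits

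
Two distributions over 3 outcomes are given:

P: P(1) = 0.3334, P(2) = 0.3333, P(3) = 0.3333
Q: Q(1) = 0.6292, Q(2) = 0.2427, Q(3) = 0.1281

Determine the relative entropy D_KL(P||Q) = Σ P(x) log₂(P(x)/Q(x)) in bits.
0.3069 bits

D_KL(P||Q) = Σ P(x) log₂(P(x)/Q(x))

Computing term by term:
  P(1)·log₂(P(1)/Q(1)) = 0.3334·log₂(0.3334/0.6292) = -0.30548
  P(2)·log₂(P(2)/Q(2)) = 0.3333·log₂(0.3333/0.2427) = 0.15253
  P(3)·log₂(P(3)/Q(3)) = 0.3333·log₂(0.3333/0.1281) = 0.45980

D_KL(P||Q) = -0.30548 + 0.15253 + 0.45980 = 0.30685 ≈ 0.3069 bits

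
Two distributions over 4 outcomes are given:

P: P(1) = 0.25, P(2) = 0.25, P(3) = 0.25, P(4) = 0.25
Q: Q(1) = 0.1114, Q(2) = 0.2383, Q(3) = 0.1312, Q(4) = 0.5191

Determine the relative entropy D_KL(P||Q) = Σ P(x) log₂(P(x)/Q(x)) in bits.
0.2779 bits

D_KL(P||Q) = Σ P(x) log₂(P(x)/Q(x))

Computing term by term:
  P(1)·log₂(P(1)/Q(1)) = 0.25·log₂(0.25/0.1114) = 0.29154
  P(2)·log₂(P(2)/Q(2)) = 0.25·log₂(0.25/0.2383) = 0.01729
  P(3)·log₂(P(3)/Q(3)) = 0.25·log₂(0.25/0.1312) = 0.23254
  P(4)·log₂(P(4)/Q(4)) = 0.25·log₂(0.25/0.5191) = -0.26352

D_KL(P||Q) = 0.29154 + 0.01729 + 0.23254 - 0.26352 = 0.27785 ≈ 0.2779 bits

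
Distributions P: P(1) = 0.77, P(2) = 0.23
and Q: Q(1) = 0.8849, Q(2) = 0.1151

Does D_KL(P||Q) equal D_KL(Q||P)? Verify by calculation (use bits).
D_KL(P||Q) = 0.0752 bits, D_KL(Q||P) = 0.0626 bits. No — D_KL(P||Q) ≠ D_KL(Q||P) for this pair.

D_KL(P||Q) = Σ P(x) log₂(P(x)/Q(x))

Computing term by term:
  P(1)·log₂(P(1)/Q(1)) = 0.77·log₂(0.77/0.8849) = -0.15451
  P(2)·log₂(P(2)/Q(2)) = 0.23·log₂(0.23/0.1151) = 0.22971

D_KL(P||Q) = -0.15451 + 0.22971 = 0.07520 ≈ 0.0752 bits

D_KL(Q||P) = Σ Q(x) log₂(Q(x)/P(x))

Computing term by term:
  Q(1)·log₂(Q(1)/P(1)) = 0.8849·log₂(0.8849/0.77) = 0.17756
  Q(2)·log₂(Q(2)/P(2)) = 0.1151·log₂(0.1151/0.23) = -0.11496

D_KL(Q||P) = 0.17756 - 0.11496 = 0.06260 ≈ 0.0626 bits

These are NOT equal (difference: 0.0126 bits). KL divergence is asymmetric: D_KL(P||Q) ≠ D_KL(Q||P) in general.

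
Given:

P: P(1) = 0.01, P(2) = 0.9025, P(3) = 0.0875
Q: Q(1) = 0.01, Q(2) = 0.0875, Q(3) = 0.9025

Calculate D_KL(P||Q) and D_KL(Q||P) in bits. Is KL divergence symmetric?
D_KL(P||Q) = 2.7438 bits, D_KL(Q||P) = 2.7438 bits. The two values coincide for this particular pair, but no — KL divergence is not symmetric in general.

D_KL(P||Q) = Σ P(x) log₂(P(x)/Q(x))

Computing term by term:
  P(1)·log₂(P(1)/Q(1)) = 0.01·log₂(0.01/0.01) = 0.00000
  P(2)·log₂(P(2)/Q(2)) = 0.9025·log₂(0.9025/0.0875) = 3.03833
  P(3)·log₂(P(3)/Q(3)) = 0.0875·log₂(0.0875/0.9025) = -0.29458

D_KL(P||Q) = 0.00000 + 3.03833 - 0.29458 = 2.74375 ≈ 2.7438 bits

D_KL(Q||P) = Σ Q(x) log₂(Q(x)/P(x))

Computing term by term:
  Q(1)·log₂(Q(1)/P(1)) = 0.01·log₂(0.01/0.01) = 0.00000
  Q(2)·log₂(Q(2)/P(2)) = 0.0875·log₂(0.0875/0.9025) = -0.29458
  Q(3)·log₂(Q(3)/P(3)) = 0.9025·log₂(0.9025/0.0875) = 3.03833

D_KL(Q||P) = 0.00000 - 0.29458 + 3.03833 = 2.74375 ≈ 2.7438 bits

These ARE equal here. Q is P with outcomes relabeled (Q(2) = P(3), Q(3) = P(2)) by a relabeling that is its own inverse, so the two sums contain exactly the same terms in a different order. This is a special case — KL divergence is not symmetric in general: D_KL(P||Q) ≠ D_KL(Q||P) for most P, Q.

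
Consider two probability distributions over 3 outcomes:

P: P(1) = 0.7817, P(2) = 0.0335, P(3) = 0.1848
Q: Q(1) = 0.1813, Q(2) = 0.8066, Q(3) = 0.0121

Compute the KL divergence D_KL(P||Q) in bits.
2.2211 bits

D_KL(P||Q) = Σ P(x) log₂(P(x)/Q(x))

Computing term by term:
  P(1)·log₂(P(1)/Q(1)) = 0.7817·log₂(0.7817/0.1813) = 1.64801
  P(2)·log₂(P(2)/Q(2)) = 0.0335·log₂(0.0335/0.8066) = -0.15375
  P(3)·log₂(P(3)/Q(3)) = 0.1848·log₂(0.1848/0.0121) = 0.72680

D_KL(P||Q) = 1.64801 - 0.15375 + 0.72680 = 2.22106 ≈ 2.2211 bits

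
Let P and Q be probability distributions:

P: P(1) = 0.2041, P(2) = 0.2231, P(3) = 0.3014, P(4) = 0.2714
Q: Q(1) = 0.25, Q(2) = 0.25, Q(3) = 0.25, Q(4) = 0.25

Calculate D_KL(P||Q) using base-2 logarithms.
0.0171 bits

D_KL(P||Q) = Σ P(x) log₂(P(x)/Q(x))

Computing term by term:
  P(1)·log₂(P(1)/Q(1)) = 0.2041·log₂(0.2041/0.25) = -0.05973
  P(2)·log₂(P(2)/Q(2)) = 0.2231·log₂(0.2231/0.25) = -0.03664
  P(3)·log₂(P(3)/Q(3)) = 0.3014·log₂(0.3014/0.25) = 0.08130
  P(4)·log₂(P(4)/Q(4)) = 0.2714·log₂(0.2714/0.25) = 0.03216

D_KL(P||Q) = -0.05973 - 0.03664 + 0.08130 + 0.03216 = 0.01709 ≈ 0.0171 bits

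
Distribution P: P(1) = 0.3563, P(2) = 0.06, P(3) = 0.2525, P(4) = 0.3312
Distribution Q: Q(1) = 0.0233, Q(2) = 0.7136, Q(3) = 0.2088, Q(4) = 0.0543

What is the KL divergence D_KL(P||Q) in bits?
2.1208 bits

D_KL(P||Q) = Σ P(x) log₂(P(x)/Q(x))

Computing term by term:
  P(1)·log₂(P(1)/Q(1)) = 0.3563·log₂(0.3563/0.0233) = 1.40193
  P(2)·log₂(P(2)/Q(2)) = 0.06·log₂(0.06/0.7136) = -0.21432
  P(3)·log₂(P(3)/Q(3)) = 0.2525·log₂(0.2525/0.2088) = 0.06923
  P(4)·log₂(P(4)/Q(4)) = 0.3312·log₂(0.3312/0.0543) = 0.86399

D_KL(P||Q) = 1.40193 - 0.21432 + 0.06923 + 0.86399 = 2.12083 ≈ 2.1208 bits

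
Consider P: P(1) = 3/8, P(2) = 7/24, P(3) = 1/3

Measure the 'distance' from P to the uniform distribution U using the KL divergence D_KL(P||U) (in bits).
0.0075 bits

U(i) = 1/3 for all i

D_KL(P||U) = Σ P(x) log₂(P(x) / (1/3))
           = Σ P(x) log₂(P(x)) + log₂(3)
           = log₂(3) - H(P)

H(P) = -Σ P(x) log₂(P(x)):
  -P(1)·log₂(P(1)) = -(3/8)·log₂(3/8) = 0.53064
  -P(2)·log₂(P(2)) = -(7/24)·log₂(7/24) = 0.51847
  -P(3)·log₂(P(3)) = -(1/3)·log₂(1/3) = 0.52832
H(P) = 0.53064 + 0.51847 + 0.52832 = 1.57743 bits

log₂(3) = 1.58496 bits

D_KL(P||U) = 1.58496 - 1.57743 = 0.00753 ≈ 0.0075 bits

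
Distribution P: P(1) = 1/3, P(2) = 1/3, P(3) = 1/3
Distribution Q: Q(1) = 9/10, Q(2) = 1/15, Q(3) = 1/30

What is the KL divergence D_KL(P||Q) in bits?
1.4036 bits

D_KL(P||Q) = Σ P(x) log₂(P(x)/Q(x))

Computing term by term:
  P(1)·log₂(P(1)/Q(1)) = (1/3)·log₂((1/3)/(9/10)) = -0.47765
  P(2)·log₂(P(2)/Q(2)) = (1/3)·log₂((1/3)/(1/15)) = 0.77398
  P(3)·log₂(P(3)/Q(3)) = (1/3)·log₂((1/3)/(1/30)) = 1.10731

D_KL(P||Q) = -0.47765 + 0.77398 + 1.10731 = 1.40364 ≈ 1.4036 bits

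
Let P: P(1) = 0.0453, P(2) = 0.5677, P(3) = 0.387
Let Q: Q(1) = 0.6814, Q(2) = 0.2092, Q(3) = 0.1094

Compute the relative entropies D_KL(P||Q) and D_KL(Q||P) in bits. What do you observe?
D_KL(P||Q) = 1.3459 bits, D_KL(Q||P) = 2.1642 bits. The two directions give different values (D_KL(Q||P) exceeds D_KL(P||Q) by 0.8183 bits): KL divergence is asymmetric.

D_KL(P||Q) = Σ P(x) log₂(P(x)/Q(x))

Computing term by term:
  P(1)·log₂(P(1)/Q(1)) = 0.0453·log₂(0.0453/0.6814) = -0.17716
  P(2)·log₂(P(2)/Q(2)) = 0.5677·log₂(0.5677/0.2092) = 0.81763
  P(3)·log₂(P(3)/Q(3)) = 0.387·log₂(0.387/0.1094) = 0.70539

D_KL(P||Q) = -0.17716 + 0.81763 + 0.70539 = 1.34586 ≈ 1.3459 bits

D_KL(Q||P) = Σ Q(x) log₂(Q(x)/P(x))

Computing term by term:
  Q(1)·log₂(Q(1)/P(1)) = 0.6814·log₂(0.6814/0.0453) = 2.66490
  Q(2)·log₂(Q(2)/P(2)) = 0.2092·log₂(0.2092/0.5677) = -0.30130
  Q(3)·log₂(Q(3)/P(3)) = 0.1094·log₂(0.1094/0.387) = -0.19941

D_KL(Q||P) = 2.66490 - 0.30130 - 0.19941 = 2.16419 ≈ 2.1642 bits

These are NOT equal (difference: 0.8183 bits). KL divergence is asymmetric: D_KL(P||Q) ≠ D_KL(Q||P) in general.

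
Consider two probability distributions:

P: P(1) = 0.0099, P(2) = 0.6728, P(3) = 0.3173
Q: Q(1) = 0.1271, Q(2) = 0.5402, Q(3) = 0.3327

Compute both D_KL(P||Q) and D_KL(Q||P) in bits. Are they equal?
D_KL(P||Q) = 0.1549 bits, D_KL(Q||P) = 0.3197 bits. No, they are not equal.

D_KL(P||Q) = Σ P(x) log₂(P(x)/Q(x))

Computing term by term:
  P(1)·log₂(P(1)/Q(1)) = 0.0099·log₂(0.0099/0.1271) = -0.03646
  P(2)·log₂(P(2)/Q(2)) = 0.6728·log₂(0.6728/0.5402) = 0.21307
  P(3)·log₂(P(3)/Q(3)) = 0.3173·log₂(0.3173/0.3327) = -0.02170

D_KL(P||Q) = -0.03646 + 0.21307 - 0.02170 = 0.15491 ≈ 0.1549 bits

D_KL(Q||P) = Σ Q(x) log₂(Q(x)/P(x))

Computing term by term:
  Q(1)·log₂(Q(1)/P(1)) = 0.1271·log₂(0.1271/0.0099) = 0.46803
  Q(2)·log₂(Q(2)/P(2)) = 0.5402·log₂(0.5402/0.6728) = -0.17107
  Q(3)·log₂(Q(3)/P(3)) = 0.3327·log₂(0.3327/0.3173) = 0.02275

D_KL(Q||P) = 0.46803 - 0.17107 + 0.02275 = 0.31971 ≈ 0.3197 bits

These are NOT equal (difference: 0.1648 bits). KL divergence is asymmetric: D_KL(P||Q) ≠ D_KL(Q||P) in general.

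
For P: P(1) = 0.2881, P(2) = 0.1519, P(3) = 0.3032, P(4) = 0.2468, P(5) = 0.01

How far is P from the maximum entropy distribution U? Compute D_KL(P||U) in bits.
0.3051 bits

U(i) = 1/5 for all i

D_KL(P||U) = Σ P(x) log₂(P(x) / (1/5))
           = Σ P(x) log₂(P(x)) + log₂(5)
           = log₂(5) - H(P)

H(P) = -Σ P(x) log₂(P(x)):
  -P(1)·log₂(P(1)) = -(0.2881)·log₂(0.2881) = 0.51724
  -P(2)·log₂(P(2)) = -(0.1519)·log₂(0.1519) = 0.41299
  -P(3)·log₂(P(3)) = -(0.3032)·log₂(0.3032) = 0.52201
  -P(4)·log₂(P(4)) = -(0.2468)·log₂(0.2468) = 0.49819
  -P(5)·log₂(P(5)) = -(0.01)·log₂(0.01) = 0.06644
H(P) = 0.51724 + 0.41299 + 0.52201 + 0.49819 + 0.06644 = 2.01687 bits

log₂(5) = 2.32193 bits

D_KL(P||U) = 2.32193 - 2.01687 = 0.30506 ≈ 0.3051 bits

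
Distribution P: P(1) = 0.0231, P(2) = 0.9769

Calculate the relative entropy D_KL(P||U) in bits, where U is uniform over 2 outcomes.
0.8415 bits

U(i) = 1/2 for all i

D_KL(P||U) = Σ P(x) log₂(P(x) / (1/2))
           = Σ P(x) log₂(P(x)) + log₂(2)
           = log₂(2) - H(P)

H(P) = -Σ P(x) log₂(P(x)):
  -P(1)·log₂(P(1)) = -(0.0231)·log₂(0.0231) = 0.12557
  -P(2)·log₂(P(2)) = -(0.9769)·log₂(0.9769) = 0.03294
H(P) = 0.12557 + 0.03294 = 0.15851 bits

log₂(2) = 1.00000 bits

D_KL(P||U) = 1.00000 - 0.15851 = 0.84149 ≈ 0.8415 bits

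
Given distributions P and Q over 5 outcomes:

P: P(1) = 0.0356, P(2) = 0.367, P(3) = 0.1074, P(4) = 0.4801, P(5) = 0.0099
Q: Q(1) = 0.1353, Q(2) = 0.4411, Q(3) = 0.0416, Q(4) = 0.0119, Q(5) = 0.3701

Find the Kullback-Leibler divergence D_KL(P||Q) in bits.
2.4903 bits

D_KL(P||Q) = Σ P(x) log₂(P(x)/Q(x))

Computing term by term:
  P(1)·log₂(P(1)/Q(1)) = 0.0356·log₂(0.0356/0.1353) = -0.06857
  P(2)·log₂(P(2)/Q(2)) = 0.367·log₂(0.367/0.4411) = -0.09737
  P(3)·log₂(P(3)/Q(3)) = 0.1074·log₂(0.1074/0.0416) = 0.14696
  P(4)·log₂(P(4)/Q(4)) = 0.4801·log₂(0.4801/0.0119) = 2.56100
  P(5)·log₂(P(5)/Q(5)) = 0.0099·log₂(0.0099/0.3701) = -0.05172

D_KL(P||Q) = -0.06857 - 0.09737 + 0.14696 + 2.56100 - 0.05172 = 2.49030 ≈ 2.4903 bits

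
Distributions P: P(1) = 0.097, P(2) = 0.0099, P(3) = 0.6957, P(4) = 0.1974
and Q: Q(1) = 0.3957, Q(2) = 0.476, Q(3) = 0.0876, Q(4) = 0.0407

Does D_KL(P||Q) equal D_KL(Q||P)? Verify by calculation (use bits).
D_KL(P||Q) = 2.2774 bits, D_KL(Q||P) = 3.1076 bits. No — D_KL(P||Q) ≠ D_KL(Q||P) for this pair.

D_KL(P||Q) = Σ P(x) log₂(P(x)/Q(x))

Computing term by term:
  P(1)·log₂(P(1)/Q(1)) = 0.097·log₂(0.097/0.3957) = -0.19675
  P(2)·log₂(P(2)/Q(2)) = 0.0099·log₂(0.0099/0.476) = -0.05532
  P(3)·log₂(P(3)/Q(3)) = 0.6957·log₂(0.6957/0.0876) = 2.07977
  P(4)·log₂(P(4)/Q(4)) = 0.1974·log₂(0.1974/0.0407) = 0.44968

D_KL(P||Q) = -0.19675 - 0.05532 + 2.07977 + 0.44968 = 2.27738 ≈ 2.2774 bits

D_KL(Q||P) = Σ Q(x) log₂(Q(x)/P(x))

Computing term by term:
  Q(1)·log₂(Q(1)/P(1)) = 0.3957·log₂(0.3957/0.097) = 0.80262
  Q(2)·log₂(Q(2)/P(2)) = 0.476·log₂(0.476/0.0099) = 2.65960
  Q(3)·log₂(Q(3)/P(3)) = 0.0876·log₂(0.0876/0.6957) = -0.26188
  Q(4)·log₂(Q(4)/P(4)) = 0.0407·log₂(0.0407/0.1974) = -0.09272

D_KL(Q||P) = 0.80262 + 2.65960 - 0.26188 - 0.09272 = 3.10762 ≈ 3.1076 bits

These are NOT equal (difference: 0.8302 bits). KL divergence is asymmetric: D_KL(P||Q) ≠ D_KL(Q||P) in general.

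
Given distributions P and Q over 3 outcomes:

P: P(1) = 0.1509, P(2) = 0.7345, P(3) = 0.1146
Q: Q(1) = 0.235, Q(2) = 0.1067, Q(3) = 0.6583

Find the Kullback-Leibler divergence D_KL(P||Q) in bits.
1.6588 bits

D_KL(P||Q) = Σ P(x) log₂(P(x)/Q(x))

Computing term by term:
  P(1)·log₂(P(1)/Q(1)) = 0.1509·log₂(0.1509/0.235) = -0.09644
  P(2)·log₂(P(2)/Q(2)) = 0.7345·log₂(0.7345/0.1067) = 2.04426
  P(3)·log₂(P(3)/Q(3)) = 0.1146·log₂(0.1146/0.6583) = -0.28904

D_KL(P||Q) = -0.09644 + 2.04426 - 0.28904 = 1.65878 ≈ 1.6588 bits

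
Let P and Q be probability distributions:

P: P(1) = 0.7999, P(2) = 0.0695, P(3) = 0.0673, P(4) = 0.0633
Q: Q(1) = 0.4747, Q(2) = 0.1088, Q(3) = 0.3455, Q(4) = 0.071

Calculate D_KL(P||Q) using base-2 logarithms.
0.3879 bits

D_KL(P||Q) = Σ P(x) log₂(P(x)/Q(x))

Computing term by term:
  P(1)·log₂(P(1)/Q(1)) = 0.7999·log₂(0.7999/0.4747) = 0.60217
  P(2)·log₂(P(2)/Q(2)) = 0.0695·log₂(0.0695/0.1088) = -0.04494
  P(3)·log₂(P(3)/Q(3)) = 0.0673·log₂(0.0673/0.3455) = -0.15883
  P(4)·log₂(P(4)/Q(4)) = 0.0633·log₂(0.0633/0.071) = -0.01048

D_KL(P||Q) = 0.60217 - 0.04494 - 0.15883 - 0.01048 = 0.38792 ≈ 0.3879 bits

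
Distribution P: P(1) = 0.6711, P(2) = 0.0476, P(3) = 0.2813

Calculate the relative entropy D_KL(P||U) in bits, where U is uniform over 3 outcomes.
0.4750 bits

U(i) = 1/3 for all i

D_KL(P||U) = Σ P(x) log₂(P(x) / (1/3))
           = Σ P(x) log₂(P(x)) + log₂(3)
           = log₂(3) - H(P)

H(P) = -Σ P(x) log₂(P(x)):
  -P(1)·log₂(P(1)) = -(0.6711)·log₂(0.6711) = 0.38615
  -P(2)·log₂(P(2)) = -(0.0476)·log₂(0.0476) = 0.20910
  -P(3)·log₂(P(3)) = -(0.2813)·log₂(0.2813) = 0.51473
H(P) = 0.38615 + 0.20910 + 0.51473 = 1.10998 bits

log₂(3) = 1.58496 bits

D_KL(P||U) = 1.58496 - 1.10998 = 0.47498 ≈ 0.4750 bits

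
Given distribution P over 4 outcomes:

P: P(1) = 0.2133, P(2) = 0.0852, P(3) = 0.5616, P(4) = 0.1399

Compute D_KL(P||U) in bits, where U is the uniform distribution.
0.3574 bits

U(i) = 1/4 for all i

D_KL(P||U) = Σ P(x) log₂(P(x) / (1/4))
           = Σ P(x) log₂(P(x)) + log₂(4)
           = log₂(4) - H(P)

H(P) = -Σ P(x) log₂(P(x)):
  -P(1)·log₂(P(1)) = -(0.2133)·log₂(0.2133) = 0.47546
  -P(2)·log₂(P(2)) = -(0.0852)·log₂(0.0852) = 0.30272
  -P(3)·log₂(P(3)) = -(0.5616)·log₂(0.5616) = 0.46747
  -P(4)·log₂(P(4)) = -(0.1399)·log₂(0.1399) = 0.39697
H(P) = 0.47546 + 0.30272 + 0.46747 + 0.39697 = 1.64262 bits

log₂(4) = 2.00000 bits

D_KL(P||U) = 2.00000 - 1.64262 = 0.35738 ≈ 0.3574 bits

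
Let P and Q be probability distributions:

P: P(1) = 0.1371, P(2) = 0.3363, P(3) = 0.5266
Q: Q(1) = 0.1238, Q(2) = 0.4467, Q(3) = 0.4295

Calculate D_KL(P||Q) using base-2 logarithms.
0.0373 bits

D_KL(P||Q) = Σ P(x) log₂(P(x)/Q(x))

Computing term by term:
  P(1)·log₂(P(1)/Q(1)) = 0.1371·log₂(0.1371/0.1238) = 0.02018
  P(2)·log₂(P(2)/Q(2)) = 0.3363·log₂(0.3363/0.4467) = -0.13773
  P(3)·log₂(P(3)/Q(3)) = 0.5266·log₂(0.5266/0.4295) = 0.15485

D_KL(P||Q) = 0.02018 - 0.13773 + 0.15485 = 0.03730 ≈ 0.0373 bits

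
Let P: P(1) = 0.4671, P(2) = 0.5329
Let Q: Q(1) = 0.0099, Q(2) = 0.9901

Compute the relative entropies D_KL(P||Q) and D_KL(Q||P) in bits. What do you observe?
D_KL(P||Q) = 2.1209 bits, D_KL(Q||P) = 0.8298 bits. The two directions give different values (D_KL(P||Q) exceeds D_KL(Q||P) by 1.2911 bits): KL divergence is asymmetric.

D_KL(P||Q) = Σ P(x) log₂(P(x)/Q(x))

Computing term by term:
  P(1)·log₂(P(1)/Q(1)) = 0.4671·log₂(0.4671/0.0099) = 2.59715
  P(2)·log₂(P(2)/Q(2)) = 0.5329·log₂(0.5329/0.9901) = -0.47626

D_KL(P||Q) = 2.59715 - 0.47626 = 2.12089 ≈ 2.1209 bits

D_KL(Q||P) = Σ Q(x) log₂(Q(x)/P(x))

Computing term by term:
  Q(1)·log₂(Q(1)/P(1)) = 0.0099·log₂(0.0099/0.4671) = -0.05505
  Q(2)·log₂(Q(2)/P(2)) = 0.9901·log₂(0.9901/0.5329) = 0.88486

D_KL(Q||P) = -0.05505 + 0.88486 = 0.82981 ≈ 0.8298 bits

These are NOT equal (difference: 1.2911 bits). KL divergence is asymmetric: D_KL(P||Q) ≠ D_KL(Q||P) in general.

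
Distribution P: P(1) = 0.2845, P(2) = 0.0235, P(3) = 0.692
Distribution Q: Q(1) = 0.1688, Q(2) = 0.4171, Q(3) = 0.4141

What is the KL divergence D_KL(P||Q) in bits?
0.6294 bits

D_KL(P||Q) = Σ P(x) log₂(P(x)/Q(x))

Computing term by term:
  P(1)·log₂(P(1)/Q(1)) = 0.2845·log₂(0.2845/0.1688) = 0.21426
  P(2)·log₂(P(2)/Q(2)) = 0.0235·log₂(0.0235/0.4171) = -0.09752
  P(3)·log₂(P(3)/Q(3)) = 0.692·log₂(0.692/0.4141) = 0.51263

D_KL(P||Q) = 0.21426 - 0.09752 + 0.51263 = 0.62937 ≈ 0.6294 bits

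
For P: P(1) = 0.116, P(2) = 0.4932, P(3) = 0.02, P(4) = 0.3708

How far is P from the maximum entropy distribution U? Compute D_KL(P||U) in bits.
0.4930 bits

U(i) = 1/4 for all i

D_KL(P||U) = Σ P(x) log₂(P(x) / (1/4))
           = Σ P(x) log₂(P(x)) + log₂(4)
           = log₂(4) - H(P)

H(P) = -Σ P(x) log₂(P(x)):
  -P(1)·log₂(P(1)) = -(0.116)·log₂(0.116) = 0.36051
  -P(2)·log₂(P(2)) = -(0.4932)·log₂(0.4932) = 0.50294
  -P(3)·log₂(P(3)) = -(0.02)·log₂(0.02) = 0.11288
  -P(4)·log₂(P(4)) = -(0.3708)·log₂(0.3708) = 0.53072
H(P) = 0.36051 + 0.50294 + 0.11288 + 0.53072 = 1.50705 bits

log₂(4) = 2.00000 bits

D_KL(P||U) = 2.00000 - 1.50705 = 0.49295 ≈ 0.4930 bits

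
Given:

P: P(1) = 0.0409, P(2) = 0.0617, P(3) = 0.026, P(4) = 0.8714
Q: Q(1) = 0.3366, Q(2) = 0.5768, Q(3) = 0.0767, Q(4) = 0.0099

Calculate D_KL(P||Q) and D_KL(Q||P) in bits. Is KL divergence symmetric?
D_KL(P||Q) = 5.2651 bits, D_KL(Q||P) = 2.9393 bits. No, KL divergence is not symmetric.

D_KL(P||Q) = Σ P(x) log₂(P(x)/Q(x))

Computing term by term:
  P(1)·log₂(P(1)/Q(1)) = 0.0409·log₂(0.0409/0.3366) = -0.12437
  P(2)·log₂(P(2)/Q(2)) = 0.0617·log₂(0.0617/0.5768) = -0.19897
  P(3)·log₂(P(3)/Q(3)) = 0.026·log₂(0.026/0.0767) = -0.04058
  P(4)·log₂(P(4)/Q(4)) = 0.8714·log₂(0.8714/0.0099) = 5.62904

D_KL(P||Q) = -0.12437 - 0.19897 - 0.04058 + 5.62904 = 5.26512 ≈ 5.2651 bits

D_KL(Q||P) = Σ Q(x) log₂(Q(x)/P(x))

Computing term by term:
  Q(1)·log₂(Q(1)/P(1)) = 0.3366·log₂(0.3366/0.0409) = 1.02355
  Q(2)·log₂(Q(2)/P(2)) = 0.5768·log₂(0.5768/0.0617) = 1.86002
  Q(3)·log₂(Q(3)/P(3)) = 0.0767·log₂(0.0767/0.026) = 0.11971
  Q(4)·log₂(Q(4)/P(4)) = 0.0099·log₂(0.0099/0.8714) = -0.06395

D_KL(Q||P) = 1.02355 + 1.86002 + 0.11971 - 0.06395 = 2.93933 ≈ 2.9393 bits

These are NOT equal (difference: 2.3258 bits). KL divergence is asymmetric: D_KL(P||Q) ≠ D_KL(Q||P) in general.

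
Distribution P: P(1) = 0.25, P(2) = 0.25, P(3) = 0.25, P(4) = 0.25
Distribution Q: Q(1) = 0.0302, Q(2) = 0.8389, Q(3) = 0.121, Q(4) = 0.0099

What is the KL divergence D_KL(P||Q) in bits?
1.7520 bits

D_KL(P||Q) = Σ P(x) log₂(P(x)/Q(x))

Computing term by term:
  P(1)·log₂(P(1)/Q(1)) = 0.25·log₂(0.25/0.0302) = 0.76233
  P(2)·log₂(P(2)/Q(2)) = 0.25·log₂(0.25/0.8389) = -0.43664
  P(3)·log₂(P(3)/Q(3)) = 0.25·log₂(0.25/0.121) = 0.26173
  P(4)·log₂(P(4)/Q(4)) = 0.25·log₂(0.25/0.0099) = 1.16459

D_KL(P||Q) = 0.76233 - 0.43664 + 0.26173 + 1.16459 = 1.75201 ≈ 1.7520 bits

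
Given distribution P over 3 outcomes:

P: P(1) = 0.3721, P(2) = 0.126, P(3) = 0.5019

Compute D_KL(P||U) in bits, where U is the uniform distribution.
0.1786 bits

U(i) = 1/3 for all i

D_KL(P||U) = Σ P(x) log₂(P(x) / (1/3))
           = Σ P(x) log₂(P(x)) + log₂(3)
           = log₂(3) - H(P)

H(P) = -Σ P(x) log₂(P(x)):
  -P(1)·log₂(P(1)) = -(0.3721)·log₂(0.3721) = 0.53070
  -P(2)·log₂(P(2)) = -(0.126)·log₂(0.126) = 0.37655
  -P(3)·log₂(P(3)) = -(0.5019)·log₂(0.5019) = 0.49915
H(P) = 0.53070 + 0.37655 + 0.49915 = 1.40640 bits

log₂(3) = 1.58496 bits

D_KL(P||U) = 1.58496 - 1.40640 = 0.17856 ≈ 0.1786 bits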